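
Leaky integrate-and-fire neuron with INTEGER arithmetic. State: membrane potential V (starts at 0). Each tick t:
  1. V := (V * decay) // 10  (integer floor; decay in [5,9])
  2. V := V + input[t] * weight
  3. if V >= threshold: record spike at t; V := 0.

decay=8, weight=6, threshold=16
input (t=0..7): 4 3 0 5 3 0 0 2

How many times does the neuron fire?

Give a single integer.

Answer: 4

Derivation:
t=0: input=4 -> V=0 FIRE
t=1: input=3 -> V=0 FIRE
t=2: input=0 -> V=0
t=3: input=5 -> V=0 FIRE
t=4: input=3 -> V=0 FIRE
t=5: input=0 -> V=0
t=6: input=0 -> V=0
t=7: input=2 -> V=12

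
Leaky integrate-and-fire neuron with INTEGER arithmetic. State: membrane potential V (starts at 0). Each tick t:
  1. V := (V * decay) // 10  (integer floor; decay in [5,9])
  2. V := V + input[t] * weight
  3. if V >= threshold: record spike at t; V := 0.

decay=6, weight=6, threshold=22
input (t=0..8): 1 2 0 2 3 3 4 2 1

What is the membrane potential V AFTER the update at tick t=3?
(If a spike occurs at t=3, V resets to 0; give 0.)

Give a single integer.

Answer: 17

Derivation:
t=0: input=1 -> V=6
t=1: input=2 -> V=15
t=2: input=0 -> V=9
t=3: input=2 -> V=17
t=4: input=3 -> V=0 FIRE
t=5: input=3 -> V=18
t=6: input=4 -> V=0 FIRE
t=7: input=2 -> V=12
t=8: input=1 -> V=13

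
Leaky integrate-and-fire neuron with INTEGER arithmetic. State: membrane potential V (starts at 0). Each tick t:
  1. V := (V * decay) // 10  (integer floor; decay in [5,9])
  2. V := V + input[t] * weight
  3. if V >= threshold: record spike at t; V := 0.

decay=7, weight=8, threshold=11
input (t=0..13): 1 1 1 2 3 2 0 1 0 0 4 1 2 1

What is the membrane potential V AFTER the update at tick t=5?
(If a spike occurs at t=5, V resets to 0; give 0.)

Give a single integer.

Answer: 0

Derivation:
t=0: input=1 -> V=8
t=1: input=1 -> V=0 FIRE
t=2: input=1 -> V=8
t=3: input=2 -> V=0 FIRE
t=4: input=3 -> V=0 FIRE
t=5: input=2 -> V=0 FIRE
t=6: input=0 -> V=0
t=7: input=1 -> V=8
t=8: input=0 -> V=5
t=9: input=0 -> V=3
t=10: input=4 -> V=0 FIRE
t=11: input=1 -> V=8
t=12: input=2 -> V=0 FIRE
t=13: input=1 -> V=8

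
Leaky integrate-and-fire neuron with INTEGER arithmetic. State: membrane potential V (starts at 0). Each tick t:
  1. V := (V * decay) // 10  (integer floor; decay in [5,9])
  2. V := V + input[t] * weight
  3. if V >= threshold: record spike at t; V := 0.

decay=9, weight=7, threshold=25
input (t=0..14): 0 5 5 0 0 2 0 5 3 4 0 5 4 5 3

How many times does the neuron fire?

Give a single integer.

t=0: input=0 -> V=0
t=1: input=5 -> V=0 FIRE
t=2: input=5 -> V=0 FIRE
t=3: input=0 -> V=0
t=4: input=0 -> V=0
t=5: input=2 -> V=14
t=6: input=0 -> V=12
t=7: input=5 -> V=0 FIRE
t=8: input=3 -> V=21
t=9: input=4 -> V=0 FIRE
t=10: input=0 -> V=0
t=11: input=5 -> V=0 FIRE
t=12: input=4 -> V=0 FIRE
t=13: input=5 -> V=0 FIRE
t=14: input=3 -> V=21

Answer: 7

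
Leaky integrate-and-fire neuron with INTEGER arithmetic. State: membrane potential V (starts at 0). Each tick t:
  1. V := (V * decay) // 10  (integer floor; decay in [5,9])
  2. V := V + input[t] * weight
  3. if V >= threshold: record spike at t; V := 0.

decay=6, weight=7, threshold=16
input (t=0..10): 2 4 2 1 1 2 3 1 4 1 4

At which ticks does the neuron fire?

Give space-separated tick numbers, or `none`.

Answer: 1 4 6 8 10

Derivation:
t=0: input=2 -> V=14
t=1: input=4 -> V=0 FIRE
t=2: input=2 -> V=14
t=3: input=1 -> V=15
t=4: input=1 -> V=0 FIRE
t=5: input=2 -> V=14
t=6: input=3 -> V=0 FIRE
t=7: input=1 -> V=7
t=8: input=4 -> V=0 FIRE
t=9: input=1 -> V=7
t=10: input=4 -> V=0 FIRE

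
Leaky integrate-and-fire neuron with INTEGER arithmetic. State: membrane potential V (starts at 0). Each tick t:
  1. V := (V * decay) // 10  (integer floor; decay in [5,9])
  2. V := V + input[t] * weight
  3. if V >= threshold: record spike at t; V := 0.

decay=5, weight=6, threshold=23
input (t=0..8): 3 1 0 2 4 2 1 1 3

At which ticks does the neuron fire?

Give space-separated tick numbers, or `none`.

Answer: 4 8

Derivation:
t=0: input=3 -> V=18
t=1: input=1 -> V=15
t=2: input=0 -> V=7
t=3: input=2 -> V=15
t=4: input=4 -> V=0 FIRE
t=5: input=2 -> V=12
t=6: input=1 -> V=12
t=7: input=1 -> V=12
t=8: input=3 -> V=0 FIRE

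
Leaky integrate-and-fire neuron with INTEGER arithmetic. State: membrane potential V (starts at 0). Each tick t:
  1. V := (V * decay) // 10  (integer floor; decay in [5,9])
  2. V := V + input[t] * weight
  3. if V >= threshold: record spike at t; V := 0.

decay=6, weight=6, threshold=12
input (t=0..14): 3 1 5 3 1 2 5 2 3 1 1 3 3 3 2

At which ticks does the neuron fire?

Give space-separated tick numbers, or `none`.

Answer: 0 2 3 5 6 7 8 11 12 13 14

Derivation:
t=0: input=3 -> V=0 FIRE
t=1: input=1 -> V=6
t=2: input=5 -> V=0 FIRE
t=3: input=3 -> V=0 FIRE
t=4: input=1 -> V=6
t=5: input=2 -> V=0 FIRE
t=6: input=5 -> V=0 FIRE
t=7: input=2 -> V=0 FIRE
t=8: input=3 -> V=0 FIRE
t=9: input=1 -> V=6
t=10: input=1 -> V=9
t=11: input=3 -> V=0 FIRE
t=12: input=3 -> V=0 FIRE
t=13: input=3 -> V=0 FIRE
t=14: input=2 -> V=0 FIRE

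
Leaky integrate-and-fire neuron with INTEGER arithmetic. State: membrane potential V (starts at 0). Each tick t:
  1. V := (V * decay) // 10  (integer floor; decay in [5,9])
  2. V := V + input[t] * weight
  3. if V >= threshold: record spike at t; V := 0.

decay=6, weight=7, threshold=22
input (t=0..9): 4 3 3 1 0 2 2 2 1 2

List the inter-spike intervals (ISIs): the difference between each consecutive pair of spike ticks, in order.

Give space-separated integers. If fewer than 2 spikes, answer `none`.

t=0: input=4 -> V=0 FIRE
t=1: input=3 -> V=21
t=2: input=3 -> V=0 FIRE
t=3: input=1 -> V=7
t=4: input=0 -> V=4
t=5: input=2 -> V=16
t=6: input=2 -> V=0 FIRE
t=7: input=2 -> V=14
t=8: input=1 -> V=15
t=9: input=2 -> V=0 FIRE

Answer: 2 4 3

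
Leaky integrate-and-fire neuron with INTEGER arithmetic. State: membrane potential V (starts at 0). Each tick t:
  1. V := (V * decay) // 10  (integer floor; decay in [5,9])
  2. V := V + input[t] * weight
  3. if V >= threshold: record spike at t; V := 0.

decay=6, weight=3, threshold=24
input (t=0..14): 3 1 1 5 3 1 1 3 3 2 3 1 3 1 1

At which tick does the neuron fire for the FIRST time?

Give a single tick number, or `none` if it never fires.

Answer: none

Derivation:
t=0: input=3 -> V=9
t=1: input=1 -> V=8
t=2: input=1 -> V=7
t=3: input=5 -> V=19
t=4: input=3 -> V=20
t=5: input=1 -> V=15
t=6: input=1 -> V=12
t=7: input=3 -> V=16
t=8: input=3 -> V=18
t=9: input=2 -> V=16
t=10: input=3 -> V=18
t=11: input=1 -> V=13
t=12: input=3 -> V=16
t=13: input=1 -> V=12
t=14: input=1 -> V=10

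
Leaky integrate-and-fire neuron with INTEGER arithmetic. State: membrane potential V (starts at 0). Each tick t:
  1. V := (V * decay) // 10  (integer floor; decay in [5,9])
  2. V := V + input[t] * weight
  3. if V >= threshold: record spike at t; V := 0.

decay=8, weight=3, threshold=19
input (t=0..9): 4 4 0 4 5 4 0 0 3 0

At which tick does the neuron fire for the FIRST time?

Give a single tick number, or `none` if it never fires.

Answer: 1

Derivation:
t=0: input=4 -> V=12
t=1: input=4 -> V=0 FIRE
t=2: input=0 -> V=0
t=3: input=4 -> V=12
t=4: input=5 -> V=0 FIRE
t=5: input=4 -> V=12
t=6: input=0 -> V=9
t=7: input=0 -> V=7
t=8: input=3 -> V=14
t=9: input=0 -> V=11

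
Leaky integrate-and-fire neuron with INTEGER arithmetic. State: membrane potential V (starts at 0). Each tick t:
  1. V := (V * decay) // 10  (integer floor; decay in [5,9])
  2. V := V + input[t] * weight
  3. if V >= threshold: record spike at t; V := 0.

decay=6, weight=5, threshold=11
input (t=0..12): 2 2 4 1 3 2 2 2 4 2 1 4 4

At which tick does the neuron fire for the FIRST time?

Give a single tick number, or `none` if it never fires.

t=0: input=2 -> V=10
t=1: input=2 -> V=0 FIRE
t=2: input=4 -> V=0 FIRE
t=3: input=1 -> V=5
t=4: input=3 -> V=0 FIRE
t=5: input=2 -> V=10
t=6: input=2 -> V=0 FIRE
t=7: input=2 -> V=10
t=8: input=4 -> V=0 FIRE
t=9: input=2 -> V=10
t=10: input=1 -> V=0 FIRE
t=11: input=4 -> V=0 FIRE
t=12: input=4 -> V=0 FIRE

Answer: 1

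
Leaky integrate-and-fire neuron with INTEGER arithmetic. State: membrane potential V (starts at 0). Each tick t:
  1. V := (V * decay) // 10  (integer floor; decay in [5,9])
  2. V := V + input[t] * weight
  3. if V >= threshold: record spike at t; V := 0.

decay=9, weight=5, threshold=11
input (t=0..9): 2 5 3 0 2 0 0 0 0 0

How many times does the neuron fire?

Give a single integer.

Answer: 2

Derivation:
t=0: input=2 -> V=10
t=1: input=5 -> V=0 FIRE
t=2: input=3 -> V=0 FIRE
t=3: input=0 -> V=0
t=4: input=2 -> V=10
t=5: input=0 -> V=9
t=6: input=0 -> V=8
t=7: input=0 -> V=7
t=8: input=0 -> V=6
t=9: input=0 -> V=5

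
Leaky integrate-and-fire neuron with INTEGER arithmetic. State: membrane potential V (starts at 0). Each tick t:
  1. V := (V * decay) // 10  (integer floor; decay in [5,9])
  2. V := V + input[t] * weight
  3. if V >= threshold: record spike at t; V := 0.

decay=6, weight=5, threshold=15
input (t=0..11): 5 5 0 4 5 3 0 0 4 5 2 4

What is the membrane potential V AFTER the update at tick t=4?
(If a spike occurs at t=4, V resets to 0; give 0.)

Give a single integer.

Answer: 0

Derivation:
t=0: input=5 -> V=0 FIRE
t=1: input=5 -> V=0 FIRE
t=2: input=0 -> V=0
t=3: input=4 -> V=0 FIRE
t=4: input=5 -> V=0 FIRE
t=5: input=3 -> V=0 FIRE
t=6: input=0 -> V=0
t=7: input=0 -> V=0
t=8: input=4 -> V=0 FIRE
t=9: input=5 -> V=0 FIRE
t=10: input=2 -> V=10
t=11: input=4 -> V=0 FIRE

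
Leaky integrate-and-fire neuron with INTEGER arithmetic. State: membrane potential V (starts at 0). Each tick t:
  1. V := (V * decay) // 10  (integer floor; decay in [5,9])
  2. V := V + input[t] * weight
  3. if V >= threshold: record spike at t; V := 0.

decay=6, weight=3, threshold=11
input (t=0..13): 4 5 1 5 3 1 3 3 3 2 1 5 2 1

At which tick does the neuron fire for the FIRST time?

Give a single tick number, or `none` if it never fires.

Answer: 0

Derivation:
t=0: input=4 -> V=0 FIRE
t=1: input=5 -> V=0 FIRE
t=2: input=1 -> V=3
t=3: input=5 -> V=0 FIRE
t=4: input=3 -> V=9
t=5: input=1 -> V=8
t=6: input=3 -> V=0 FIRE
t=7: input=3 -> V=9
t=8: input=3 -> V=0 FIRE
t=9: input=2 -> V=6
t=10: input=1 -> V=6
t=11: input=5 -> V=0 FIRE
t=12: input=2 -> V=6
t=13: input=1 -> V=6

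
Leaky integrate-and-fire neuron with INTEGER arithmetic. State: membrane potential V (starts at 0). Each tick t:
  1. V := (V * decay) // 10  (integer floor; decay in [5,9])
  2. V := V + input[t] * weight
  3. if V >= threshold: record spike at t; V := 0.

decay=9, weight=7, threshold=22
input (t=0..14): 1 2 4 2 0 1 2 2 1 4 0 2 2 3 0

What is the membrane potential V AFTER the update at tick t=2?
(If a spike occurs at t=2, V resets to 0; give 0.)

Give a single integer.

Answer: 0

Derivation:
t=0: input=1 -> V=7
t=1: input=2 -> V=20
t=2: input=4 -> V=0 FIRE
t=3: input=2 -> V=14
t=4: input=0 -> V=12
t=5: input=1 -> V=17
t=6: input=2 -> V=0 FIRE
t=7: input=2 -> V=14
t=8: input=1 -> V=19
t=9: input=4 -> V=0 FIRE
t=10: input=0 -> V=0
t=11: input=2 -> V=14
t=12: input=2 -> V=0 FIRE
t=13: input=3 -> V=21
t=14: input=0 -> V=18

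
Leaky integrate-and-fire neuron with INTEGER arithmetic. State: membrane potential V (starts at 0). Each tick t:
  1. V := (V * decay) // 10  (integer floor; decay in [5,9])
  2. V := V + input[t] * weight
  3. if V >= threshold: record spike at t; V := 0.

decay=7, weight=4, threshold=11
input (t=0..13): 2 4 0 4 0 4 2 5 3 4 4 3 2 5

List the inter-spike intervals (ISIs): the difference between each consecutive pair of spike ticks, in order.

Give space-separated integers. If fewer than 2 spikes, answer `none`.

Answer: 2 2 2 1 1 1 1 2

Derivation:
t=0: input=2 -> V=8
t=1: input=4 -> V=0 FIRE
t=2: input=0 -> V=0
t=3: input=4 -> V=0 FIRE
t=4: input=0 -> V=0
t=5: input=4 -> V=0 FIRE
t=6: input=2 -> V=8
t=7: input=5 -> V=0 FIRE
t=8: input=3 -> V=0 FIRE
t=9: input=4 -> V=0 FIRE
t=10: input=4 -> V=0 FIRE
t=11: input=3 -> V=0 FIRE
t=12: input=2 -> V=8
t=13: input=5 -> V=0 FIRE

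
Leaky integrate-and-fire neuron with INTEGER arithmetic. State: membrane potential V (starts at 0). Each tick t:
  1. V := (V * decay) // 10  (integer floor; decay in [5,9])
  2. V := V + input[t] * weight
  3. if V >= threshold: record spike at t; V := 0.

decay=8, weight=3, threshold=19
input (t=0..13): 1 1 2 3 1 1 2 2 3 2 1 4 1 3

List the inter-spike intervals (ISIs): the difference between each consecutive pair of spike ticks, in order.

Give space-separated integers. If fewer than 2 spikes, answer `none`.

t=0: input=1 -> V=3
t=1: input=1 -> V=5
t=2: input=2 -> V=10
t=3: input=3 -> V=17
t=4: input=1 -> V=16
t=5: input=1 -> V=15
t=6: input=2 -> V=18
t=7: input=2 -> V=0 FIRE
t=8: input=3 -> V=9
t=9: input=2 -> V=13
t=10: input=1 -> V=13
t=11: input=4 -> V=0 FIRE
t=12: input=1 -> V=3
t=13: input=3 -> V=11

Answer: 4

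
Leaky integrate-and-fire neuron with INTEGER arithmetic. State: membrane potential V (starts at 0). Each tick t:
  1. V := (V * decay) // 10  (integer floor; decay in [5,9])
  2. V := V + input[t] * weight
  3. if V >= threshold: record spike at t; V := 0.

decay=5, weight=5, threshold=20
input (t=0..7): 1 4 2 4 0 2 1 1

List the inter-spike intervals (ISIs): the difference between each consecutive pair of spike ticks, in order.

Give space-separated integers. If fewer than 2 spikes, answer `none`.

Answer: 2

Derivation:
t=0: input=1 -> V=5
t=1: input=4 -> V=0 FIRE
t=2: input=2 -> V=10
t=3: input=4 -> V=0 FIRE
t=4: input=0 -> V=0
t=5: input=2 -> V=10
t=6: input=1 -> V=10
t=7: input=1 -> V=10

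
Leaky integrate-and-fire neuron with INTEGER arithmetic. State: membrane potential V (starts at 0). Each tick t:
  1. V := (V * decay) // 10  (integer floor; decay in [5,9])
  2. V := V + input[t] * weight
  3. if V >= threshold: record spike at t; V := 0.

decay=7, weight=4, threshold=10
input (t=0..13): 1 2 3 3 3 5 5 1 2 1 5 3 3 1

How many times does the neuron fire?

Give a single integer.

t=0: input=1 -> V=4
t=1: input=2 -> V=0 FIRE
t=2: input=3 -> V=0 FIRE
t=3: input=3 -> V=0 FIRE
t=4: input=3 -> V=0 FIRE
t=5: input=5 -> V=0 FIRE
t=6: input=5 -> V=0 FIRE
t=7: input=1 -> V=4
t=8: input=2 -> V=0 FIRE
t=9: input=1 -> V=4
t=10: input=5 -> V=0 FIRE
t=11: input=3 -> V=0 FIRE
t=12: input=3 -> V=0 FIRE
t=13: input=1 -> V=4

Answer: 10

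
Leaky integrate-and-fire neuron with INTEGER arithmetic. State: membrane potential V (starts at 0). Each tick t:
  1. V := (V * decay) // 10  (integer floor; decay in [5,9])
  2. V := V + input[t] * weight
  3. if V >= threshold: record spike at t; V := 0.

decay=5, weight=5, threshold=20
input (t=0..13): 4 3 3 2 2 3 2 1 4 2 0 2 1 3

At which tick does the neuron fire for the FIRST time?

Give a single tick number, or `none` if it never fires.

t=0: input=4 -> V=0 FIRE
t=1: input=3 -> V=15
t=2: input=3 -> V=0 FIRE
t=3: input=2 -> V=10
t=4: input=2 -> V=15
t=5: input=3 -> V=0 FIRE
t=6: input=2 -> V=10
t=7: input=1 -> V=10
t=8: input=4 -> V=0 FIRE
t=9: input=2 -> V=10
t=10: input=0 -> V=5
t=11: input=2 -> V=12
t=12: input=1 -> V=11
t=13: input=3 -> V=0 FIRE

Answer: 0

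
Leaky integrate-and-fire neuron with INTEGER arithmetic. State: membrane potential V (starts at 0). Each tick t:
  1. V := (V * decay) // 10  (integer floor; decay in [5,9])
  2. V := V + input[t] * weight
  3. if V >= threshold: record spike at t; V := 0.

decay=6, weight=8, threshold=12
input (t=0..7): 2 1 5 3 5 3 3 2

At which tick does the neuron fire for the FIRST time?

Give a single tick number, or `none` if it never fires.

Answer: 0

Derivation:
t=0: input=2 -> V=0 FIRE
t=1: input=1 -> V=8
t=2: input=5 -> V=0 FIRE
t=3: input=3 -> V=0 FIRE
t=4: input=5 -> V=0 FIRE
t=5: input=3 -> V=0 FIRE
t=6: input=3 -> V=0 FIRE
t=7: input=2 -> V=0 FIRE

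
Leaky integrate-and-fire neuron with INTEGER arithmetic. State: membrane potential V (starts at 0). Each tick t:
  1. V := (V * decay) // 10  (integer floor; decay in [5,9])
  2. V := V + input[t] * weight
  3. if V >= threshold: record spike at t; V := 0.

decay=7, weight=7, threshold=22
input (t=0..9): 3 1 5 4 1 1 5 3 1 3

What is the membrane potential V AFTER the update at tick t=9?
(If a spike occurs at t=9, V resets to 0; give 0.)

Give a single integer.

Answer: 0

Derivation:
t=0: input=3 -> V=21
t=1: input=1 -> V=21
t=2: input=5 -> V=0 FIRE
t=3: input=4 -> V=0 FIRE
t=4: input=1 -> V=7
t=5: input=1 -> V=11
t=6: input=5 -> V=0 FIRE
t=7: input=3 -> V=21
t=8: input=1 -> V=21
t=9: input=3 -> V=0 FIRE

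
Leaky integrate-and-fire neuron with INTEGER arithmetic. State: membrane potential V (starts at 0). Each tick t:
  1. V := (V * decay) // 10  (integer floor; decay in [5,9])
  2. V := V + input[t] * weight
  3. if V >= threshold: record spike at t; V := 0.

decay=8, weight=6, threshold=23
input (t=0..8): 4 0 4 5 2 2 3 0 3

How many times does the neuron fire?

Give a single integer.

t=0: input=4 -> V=0 FIRE
t=1: input=0 -> V=0
t=2: input=4 -> V=0 FIRE
t=3: input=5 -> V=0 FIRE
t=4: input=2 -> V=12
t=5: input=2 -> V=21
t=6: input=3 -> V=0 FIRE
t=7: input=0 -> V=0
t=8: input=3 -> V=18

Answer: 4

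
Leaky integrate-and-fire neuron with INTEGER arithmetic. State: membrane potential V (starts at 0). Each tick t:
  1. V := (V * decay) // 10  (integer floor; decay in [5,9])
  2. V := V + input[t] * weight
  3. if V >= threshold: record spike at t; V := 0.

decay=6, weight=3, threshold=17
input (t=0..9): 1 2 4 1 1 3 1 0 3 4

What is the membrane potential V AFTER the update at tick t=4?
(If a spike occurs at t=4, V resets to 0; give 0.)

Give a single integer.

t=0: input=1 -> V=3
t=1: input=2 -> V=7
t=2: input=4 -> V=16
t=3: input=1 -> V=12
t=4: input=1 -> V=10
t=5: input=3 -> V=15
t=6: input=1 -> V=12
t=7: input=0 -> V=7
t=8: input=3 -> V=13
t=9: input=4 -> V=0 FIRE

Answer: 10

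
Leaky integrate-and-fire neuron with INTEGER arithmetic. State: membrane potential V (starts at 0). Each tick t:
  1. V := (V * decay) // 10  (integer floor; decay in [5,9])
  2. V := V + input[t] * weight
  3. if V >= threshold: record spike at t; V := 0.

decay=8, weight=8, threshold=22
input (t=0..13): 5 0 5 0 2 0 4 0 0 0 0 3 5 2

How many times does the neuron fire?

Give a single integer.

t=0: input=5 -> V=0 FIRE
t=1: input=0 -> V=0
t=2: input=5 -> V=0 FIRE
t=3: input=0 -> V=0
t=4: input=2 -> V=16
t=5: input=0 -> V=12
t=6: input=4 -> V=0 FIRE
t=7: input=0 -> V=0
t=8: input=0 -> V=0
t=9: input=0 -> V=0
t=10: input=0 -> V=0
t=11: input=3 -> V=0 FIRE
t=12: input=5 -> V=0 FIRE
t=13: input=2 -> V=16

Answer: 5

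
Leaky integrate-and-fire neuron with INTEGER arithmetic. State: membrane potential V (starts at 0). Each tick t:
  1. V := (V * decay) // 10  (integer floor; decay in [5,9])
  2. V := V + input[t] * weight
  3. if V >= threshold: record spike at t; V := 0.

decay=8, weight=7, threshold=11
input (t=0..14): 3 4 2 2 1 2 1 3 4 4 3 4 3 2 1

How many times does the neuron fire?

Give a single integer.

t=0: input=3 -> V=0 FIRE
t=1: input=4 -> V=0 FIRE
t=2: input=2 -> V=0 FIRE
t=3: input=2 -> V=0 FIRE
t=4: input=1 -> V=7
t=5: input=2 -> V=0 FIRE
t=6: input=1 -> V=7
t=7: input=3 -> V=0 FIRE
t=8: input=4 -> V=0 FIRE
t=9: input=4 -> V=0 FIRE
t=10: input=3 -> V=0 FIRE
t=11: input=4 -> V=0 FIRE
t=12: input=3 -> V=0 FIRE
t=13: input=2 -> V=0 FIRE
t=14: input=1 -> V=7

Answer: 12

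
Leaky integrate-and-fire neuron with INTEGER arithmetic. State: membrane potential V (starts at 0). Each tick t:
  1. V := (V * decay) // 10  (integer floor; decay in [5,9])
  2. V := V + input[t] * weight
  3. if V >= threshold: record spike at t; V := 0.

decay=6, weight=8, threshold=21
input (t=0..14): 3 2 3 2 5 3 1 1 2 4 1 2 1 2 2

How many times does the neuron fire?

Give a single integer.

t=0: input=3 -> V=0 FIRE
t=1: input=2 -> V=16
t=2: input=3 -> V=0 FIRE
t=3: input=2 -> V=16
t=4: input=5 -> V=0 FIRE
t=5: input=3 -> V=0 FIRE
t=6: input=1 -> V=8
t=7: input=1 -> V=12
t=8: input=2 -> V=0 FIRE
t=9: input=4 -> V=0 FIRE
t=10: input=1 -> V=8
t=11: input=2 -> V=20
t=12: input=1 -> V=20
t=13: input=2 -> V=0 FIRE
t=14: input=2 -> V=16

Answer: 7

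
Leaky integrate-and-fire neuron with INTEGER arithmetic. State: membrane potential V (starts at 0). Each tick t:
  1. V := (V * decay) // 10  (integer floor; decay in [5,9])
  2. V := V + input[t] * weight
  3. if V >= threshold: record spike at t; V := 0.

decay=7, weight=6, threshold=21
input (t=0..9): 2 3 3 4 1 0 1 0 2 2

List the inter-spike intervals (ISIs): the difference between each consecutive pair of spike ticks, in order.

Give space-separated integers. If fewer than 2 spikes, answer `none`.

Answer: 2 6

Derivation:
t=0: input=2 -> V=12
t=1: input=3 -> V=0 FIRE
t=2: input=3 -> V=18
t=3: input=4 -> V=0 FIRE
t=4: input=1 -> V=6
t=5: input=0 -> V=4
t=6: input=1 -> V=8
t=7: input=0 -> V=5
t=8: input=2 -> V=15
t=9: input=2 -> V=0 FIRE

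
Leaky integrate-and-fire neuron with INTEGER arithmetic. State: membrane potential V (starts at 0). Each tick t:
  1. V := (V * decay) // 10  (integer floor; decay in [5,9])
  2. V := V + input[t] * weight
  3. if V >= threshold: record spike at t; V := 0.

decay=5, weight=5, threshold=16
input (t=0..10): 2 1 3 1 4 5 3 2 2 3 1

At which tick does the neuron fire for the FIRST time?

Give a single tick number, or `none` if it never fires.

t=0: input=2 -> V=10
t=1: input=1 -> V=10
t=2: input=3 -> V=0 FIRE
t=3: input=1 -> V=5
t=4: input=4 -> V=0 FIRE
t=5: input=5 -> V=0 FIRE
t=6: input=3 -> V=15
t=7: input=2 -> V=0 FIRE
t=8: input=2 -> V=10
t=9: input=3 -> V=0 FIRE
t=10: input=1 -> V=5

Answer: 2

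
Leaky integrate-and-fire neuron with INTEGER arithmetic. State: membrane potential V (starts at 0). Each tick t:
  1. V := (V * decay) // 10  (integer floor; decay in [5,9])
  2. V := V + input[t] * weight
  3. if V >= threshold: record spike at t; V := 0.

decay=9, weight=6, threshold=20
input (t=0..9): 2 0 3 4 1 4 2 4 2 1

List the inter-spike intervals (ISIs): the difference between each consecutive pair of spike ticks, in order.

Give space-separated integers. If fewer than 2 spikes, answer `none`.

t=0: input=2 -> V=12
t=1: input=0 -> V=10
t=2: input=3 -> V=0 FIRE
t=3: input=4 -> V=0 FIRE
t=4: input=1 -> V=6
t=5: input=4 -> V=0 FIRE
t=6: input=2 -> V=12
t=7: input=4 -> V=0 FIRE
t=8: input=2 -> V=12
t=9: input=1 -> V=16

Answer: 1 2 2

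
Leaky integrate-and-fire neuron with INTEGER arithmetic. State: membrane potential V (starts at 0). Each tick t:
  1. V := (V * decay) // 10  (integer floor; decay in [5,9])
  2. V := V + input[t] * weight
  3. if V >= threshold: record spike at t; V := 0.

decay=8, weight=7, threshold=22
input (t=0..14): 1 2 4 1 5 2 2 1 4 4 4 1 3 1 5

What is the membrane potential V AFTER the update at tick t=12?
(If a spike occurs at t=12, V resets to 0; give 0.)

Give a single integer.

t=0: input=1 -> V=7
t=1: input=2 -> V=19
t=2: input=4 -> V=0 FIRE
t=3: input=1 -> V=7
t=4: input=5 -> V=0 FIRE
t=5: input=2 -> V=14
t=6: input=2 -> V=0 FIRE
t=7: input=1 -> V=7
t=8: input=4 -> V=0 FIRE
t=9: input=4 -> V=0 FIRE
t=10: input=4 -> V=0 FIRE
t=11: input=1 -> V=7
t=12: input=3 -> V=0 FIRE
t=13: input=1 -> V=7
t=14: input=5 -> V=0 FIRE

Answer: 0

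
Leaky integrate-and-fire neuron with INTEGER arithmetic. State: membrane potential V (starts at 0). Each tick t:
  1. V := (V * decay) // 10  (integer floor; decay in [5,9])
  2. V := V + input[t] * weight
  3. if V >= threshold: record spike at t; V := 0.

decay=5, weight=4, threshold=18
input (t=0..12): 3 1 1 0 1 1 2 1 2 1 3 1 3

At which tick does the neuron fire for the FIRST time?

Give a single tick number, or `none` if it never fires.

Answer: 12

Derivation:
t=0: input=3 -> V=12
t=1: input=1 -> V=10
t=2: input=1 -> V=9
t=3: input=0 -> V=4
t=4: input=1 -> V=6
t=5: input=1 -> V=7
t=6: input=2 -> V=11
t=7: input=1 -> V=9
t=8: input=2 -> V=12
t=9: input=1 -> V=10
t=10: input=3 -> V=17
t=11: input=1 -> V=12
t=12: input=3 -> V=0 FIRE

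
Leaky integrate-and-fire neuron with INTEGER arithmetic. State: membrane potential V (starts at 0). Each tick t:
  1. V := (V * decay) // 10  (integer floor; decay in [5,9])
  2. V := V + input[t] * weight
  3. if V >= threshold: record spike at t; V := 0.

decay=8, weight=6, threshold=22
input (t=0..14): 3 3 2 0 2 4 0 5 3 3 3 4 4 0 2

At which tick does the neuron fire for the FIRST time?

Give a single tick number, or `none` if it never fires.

t=0: input=3 -> V=18
t=1: input=3 -> V=0 FIRE
t=2: input=2 -> V=12
t=3: input=0 -> V=9
t=4: input=2 -> V=19
t=5: input=4 -> V=0 FIRE
t=6: input=0 -> V=0
t=7: input=5 -> V=0 FIRE
t=8: input=3 -> V=18
t=9: input=3 -> V=0 FIRE
t=10: input=3 -> V=18
t=11: input=4 -> V=0 FIRE
t=12: input=4 -> V=0 FIRE
t=13: input=0 -> V=0
t=14: input=2 -> V=12

Answer: 1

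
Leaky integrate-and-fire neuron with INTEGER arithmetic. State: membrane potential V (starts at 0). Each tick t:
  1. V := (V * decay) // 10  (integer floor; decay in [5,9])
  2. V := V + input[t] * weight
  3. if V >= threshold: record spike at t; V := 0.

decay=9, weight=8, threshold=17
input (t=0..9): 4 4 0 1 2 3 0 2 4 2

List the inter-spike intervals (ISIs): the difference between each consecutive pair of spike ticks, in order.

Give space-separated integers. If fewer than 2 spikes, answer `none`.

Answer: 1 3 1 3

Derivation:
t=0: input=4 -> V=0 FIRE
t=1: input=4 -> V=0 FIRE
t=2: input=0 -> V=0
t=3: input=1 -> V=8
t=4: input=2 -> V=0 FIRE
t=5: input=3 -> V=0 FIRE
t=6: input=0 -> V=0
t=7: input=2 -> V=16
t=8: input=4 -> V=0 FIRE
t=9: input=2 -> V=16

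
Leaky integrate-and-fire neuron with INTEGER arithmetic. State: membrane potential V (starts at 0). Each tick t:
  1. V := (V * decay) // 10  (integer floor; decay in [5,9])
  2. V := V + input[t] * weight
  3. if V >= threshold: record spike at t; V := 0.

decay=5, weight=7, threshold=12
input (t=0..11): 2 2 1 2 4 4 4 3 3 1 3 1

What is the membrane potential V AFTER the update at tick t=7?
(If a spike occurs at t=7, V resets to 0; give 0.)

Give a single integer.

Answer: 0

Derivation:
t=0: input=2 -> V=0 FIRE
t=1: input=2 -> V=0 FIRE
t=2: input=1 -> V=7
t=3: input=2 -> V=0 FIRE
t=4: input=4 -> V=0 FIRE
t=5: input=4 -> V=0 FIRE
t=6: input=4 -> V=0 FIRE
t=7: input=3 -> V=0 FIRE
t=8: input=3 -> V=0 FIRE
t=9: input=1 -> V=7
t=10: input=3 -> V=0 FIRE
t=11: input=1 -> V=7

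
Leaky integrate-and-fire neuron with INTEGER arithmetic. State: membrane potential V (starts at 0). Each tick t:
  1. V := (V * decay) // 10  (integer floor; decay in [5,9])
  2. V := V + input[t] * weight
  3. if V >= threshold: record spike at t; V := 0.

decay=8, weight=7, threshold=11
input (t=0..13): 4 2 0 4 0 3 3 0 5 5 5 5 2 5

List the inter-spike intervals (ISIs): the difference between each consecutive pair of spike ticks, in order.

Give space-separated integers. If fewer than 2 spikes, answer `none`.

t=0: input=4 -> V=0 FIRE
t=1: input=2 -> V=0 FIRE
t=2: input=0 -> V=0
t=3: input=4 -> V=0 FIRE
t=4: input=0 -> V=0
t=5: input=3 -> V=0 FIRE
t=6: input=3 -> V=0 FIRE
t=7: input=0 -> V=0
t=8: input=5 -> V=0 FIRE
t=9: input=5 -> V=0 FIRE
t=10: input=5 -> V=0 FIRE
t=11: input=5 -> V=0 FIRE
t=12: input=2 -> V=0 FIRE
t=13: input=5 -> V=0 FIRE

Answer: 1 2 2 1 2 1 1 1 1 1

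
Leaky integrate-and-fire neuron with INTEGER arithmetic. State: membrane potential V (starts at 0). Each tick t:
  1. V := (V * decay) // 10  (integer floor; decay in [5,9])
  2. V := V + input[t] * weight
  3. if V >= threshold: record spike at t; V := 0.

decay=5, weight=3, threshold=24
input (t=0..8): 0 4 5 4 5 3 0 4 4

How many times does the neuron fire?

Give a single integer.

t=0: input=0 -> V=0
t=1: input=4 -> V=12
t=2: input=5 -> V=21
t=3: input=4 -> V=22
t=4: input=5 -> V=0 FIRE
t=5: input=3 -> V=9
t=6: input=0 -> V=4
t=7: input=4 -> V=14
t=8: input=4 -> V=19

Answer: 1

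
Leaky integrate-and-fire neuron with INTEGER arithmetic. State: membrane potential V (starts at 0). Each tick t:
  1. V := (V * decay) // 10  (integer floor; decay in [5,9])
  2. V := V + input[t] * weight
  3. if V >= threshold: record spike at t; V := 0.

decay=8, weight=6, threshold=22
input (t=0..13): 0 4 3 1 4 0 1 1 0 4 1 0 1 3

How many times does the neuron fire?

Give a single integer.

t=0: input=0 -> V=0
t=1: input=4 -> V=0 FIRE
t=2: input=3 -> V=18
t=3: input=1 -> V=20
t=4: input=4 -> V=0 FIRE
t=5: input=0 -> V=0
t=6: input=1 -> V=6
t=7: input=1 -> V=10
t=8: input=0 -> V=8
t=9: input=4 -> V=0 FIRE
t=10: input=1 -> V=6
t=11: input=0 -> V=4
t=12: input=1 -> V=9
t=13: input=3 -> V=0 FIRE

Answer: 4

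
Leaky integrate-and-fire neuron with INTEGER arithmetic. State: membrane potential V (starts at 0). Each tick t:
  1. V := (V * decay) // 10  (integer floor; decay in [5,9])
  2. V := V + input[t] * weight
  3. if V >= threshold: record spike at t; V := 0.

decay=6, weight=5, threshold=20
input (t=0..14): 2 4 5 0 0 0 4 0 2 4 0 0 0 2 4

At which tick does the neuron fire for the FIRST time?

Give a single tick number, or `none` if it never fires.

t=0: input=2 -> V=10
t=1: input=4 -> V=0 FIRE
t=2: input=5 -> V=0 FIRE
t=3: input=0 -> V=0
t=4: input=0 -> V=0
t=5: input=0 -> V=0
t=6: input=4 -> V=0 FIRE
t=7: input=0 -> V=0
t=8: input=2 -> V=10
t=9: input=4 -> V=0 FIRE
t=10: input=0 -> V=0
t=11: input=0 -> V=0
t=12: input=0 -> V=0
t=13: input=2 -> V=10
t=14: input=4 -> V=0 FIRE

Answer: 1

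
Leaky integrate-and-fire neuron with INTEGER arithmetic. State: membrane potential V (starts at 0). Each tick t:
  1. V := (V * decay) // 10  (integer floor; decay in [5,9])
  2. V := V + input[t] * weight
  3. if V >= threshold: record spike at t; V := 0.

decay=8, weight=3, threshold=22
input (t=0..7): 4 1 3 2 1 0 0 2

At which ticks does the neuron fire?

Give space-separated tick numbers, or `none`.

Answer: none

Derivation:
t=0: input=4 -> V=12
t=1: input=1 -> V=12
t=2: input=3 -> V=18
t=3: input=2 -> V=20
t=4: input=1 -> V=19
t=5: input=0 -> V=15
t=6: input=0 -> V=12
t=7: input=2 -> V=15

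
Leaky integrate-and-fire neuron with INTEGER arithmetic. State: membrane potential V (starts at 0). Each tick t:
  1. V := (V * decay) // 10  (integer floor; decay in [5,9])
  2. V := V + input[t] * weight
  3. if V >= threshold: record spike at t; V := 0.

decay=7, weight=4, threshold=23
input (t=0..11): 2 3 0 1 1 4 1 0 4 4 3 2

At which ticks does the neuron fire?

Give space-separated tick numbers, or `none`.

Answer: 5 9

Derivation:
t=0: input=2 -> V=8
t=1: input=3 -> V=17
t=2: input=0 -> V=11
t=3: input=1 -> V=11
t=4: input=1 -> V=11
t=5: input=4 -> V=0 FIRE
t=6: input=1 -> V=4
t=7: input=0 -> V=2
t=8: input=4 -> V=17
t=9: input=4 -> V=0 FIRE
t=10: input=3 -> V=12
t=11: input=2 -> V=16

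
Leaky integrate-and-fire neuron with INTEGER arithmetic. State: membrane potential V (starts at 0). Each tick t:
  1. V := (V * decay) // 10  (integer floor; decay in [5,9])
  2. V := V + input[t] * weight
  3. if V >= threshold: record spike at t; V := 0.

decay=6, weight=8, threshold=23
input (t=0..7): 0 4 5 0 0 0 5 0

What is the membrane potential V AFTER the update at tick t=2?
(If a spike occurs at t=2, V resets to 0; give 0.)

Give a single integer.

t=0: input=0 -> V=0
t=1: input=4 -> V=0 FIRE
t=2: input=5 -> V=0 FIRE
t=3: input=0 -> V=0
t=4: input=0 -> V=0
t=5: input=0 -> V=0
t=6: input=5 -> V=0 FIRE
t=7: input=0 -> V=0

Answer: 0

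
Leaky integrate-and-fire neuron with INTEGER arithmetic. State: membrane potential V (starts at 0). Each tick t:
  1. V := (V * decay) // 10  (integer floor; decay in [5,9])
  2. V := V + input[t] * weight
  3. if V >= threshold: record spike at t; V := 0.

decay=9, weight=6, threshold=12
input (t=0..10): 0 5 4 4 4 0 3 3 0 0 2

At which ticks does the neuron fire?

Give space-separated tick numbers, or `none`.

t=0: input=0 -> V=0
t=1: input=5 -> V=0 FIRE
t=2: input=4 -> V=0 FIRE
t=3: input=4 -> V=0 FIRE
t=4: input=4 -> V=0 FIRE
t=5: input=0 -> V=0
t=6: input=3 -> V=0 FIRE
t=7: input=3 -> V=0 FIRE
t=8: input=0 -> V=0
t=9: input=0 -> V=0
t=10: input=2 -> V=0 FIRE

Answer: 1 2 3 4 6 7 10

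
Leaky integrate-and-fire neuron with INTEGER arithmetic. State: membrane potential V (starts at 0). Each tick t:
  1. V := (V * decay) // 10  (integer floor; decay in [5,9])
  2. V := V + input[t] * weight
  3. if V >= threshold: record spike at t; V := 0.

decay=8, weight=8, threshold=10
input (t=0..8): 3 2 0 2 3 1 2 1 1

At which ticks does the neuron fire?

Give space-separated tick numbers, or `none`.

t=0: input=3 -> V=0 FIRE
t=1: input=2 -> V=0 FIRE
t=2: input=0 -> V=0
t=3: input=2 -> V=0 FIRE
t=4: input=3 -> V=0 FIRE
t=5: input=1 -> V=8
t=6: input=2 -> V=0 FIRE
t=7: input=1 -> V=8
t=8: input=1 -> V=0 FIRE

Answer: 0 1 3 4 6 8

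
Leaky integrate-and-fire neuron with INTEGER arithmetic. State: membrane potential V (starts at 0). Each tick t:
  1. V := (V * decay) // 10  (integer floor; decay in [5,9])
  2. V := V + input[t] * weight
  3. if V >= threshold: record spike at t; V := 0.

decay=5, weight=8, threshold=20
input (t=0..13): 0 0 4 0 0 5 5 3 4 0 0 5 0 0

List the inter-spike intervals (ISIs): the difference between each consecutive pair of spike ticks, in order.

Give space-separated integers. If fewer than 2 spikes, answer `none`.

t=0: input=0 -> V=0
t=1: input=0 -> V=0
t=2: input=4 -> V=0 FIRE
t=3: input=0 -> V=0
t=4: input=0 -> V=0
t=5: input=5 -> V=0 FIRE
t=6: input=5 -> V=0 FIRE
t=7: input=3 -> V=0 FIRE
t=8: input=4 -> V=0 FIRE
t=9: input=0 -> V=0
t=10: input=0 -> V=0
t=11: input=5 -> V=0 FIRE
t=12: input=0 -> V=0
t=13: input=0 -> V=0

Answer: 3 1 1 1 3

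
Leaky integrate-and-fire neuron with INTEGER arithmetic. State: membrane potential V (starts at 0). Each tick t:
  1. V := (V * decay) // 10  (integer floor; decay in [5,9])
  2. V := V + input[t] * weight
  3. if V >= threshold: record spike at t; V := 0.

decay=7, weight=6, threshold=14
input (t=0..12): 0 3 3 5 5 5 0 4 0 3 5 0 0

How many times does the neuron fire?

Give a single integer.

t=0: input=0 -> V=0
t=1: input=3 -> V=0 FIRE
t=2: input=3 -> V=0 FIRE
t=3: input=5 -> V=0 FIRE
t=4: input=5 -> V=0 FIRE
t=5: input=5 -> V=0 FIRE
t=6: input=0 -> V=0
t=7: input=4 -> V=0 FIRE
t=8: input=0 -> V=0
t=9: input=3 -> V=0 FIRE
t=10: input=5 -> V=0 FIRE
t=11: input=0 -> V=0
t=12: input=0 -> V=0

Answer: 8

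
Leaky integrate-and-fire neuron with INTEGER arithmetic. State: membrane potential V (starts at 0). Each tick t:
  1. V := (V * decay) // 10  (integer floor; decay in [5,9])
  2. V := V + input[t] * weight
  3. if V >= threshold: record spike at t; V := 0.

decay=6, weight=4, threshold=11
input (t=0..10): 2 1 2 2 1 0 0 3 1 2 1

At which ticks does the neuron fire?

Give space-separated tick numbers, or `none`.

t=0: input=2 -> V=8
t=1: input=1 -> V=8
t=2: input=2 -> V=0 FIRE
t=3: input=2 -> V=8
t=4: input=1 -> V=8
t=5: input=0 -> V=4
t=6: input=0 -> V=2
t=7: input=3 -> V=0 FIRE
t=8: input=1 -> V=4
t=9: input=2 -> V=10
t=10: input=1 -> V=10

Answer: 2 7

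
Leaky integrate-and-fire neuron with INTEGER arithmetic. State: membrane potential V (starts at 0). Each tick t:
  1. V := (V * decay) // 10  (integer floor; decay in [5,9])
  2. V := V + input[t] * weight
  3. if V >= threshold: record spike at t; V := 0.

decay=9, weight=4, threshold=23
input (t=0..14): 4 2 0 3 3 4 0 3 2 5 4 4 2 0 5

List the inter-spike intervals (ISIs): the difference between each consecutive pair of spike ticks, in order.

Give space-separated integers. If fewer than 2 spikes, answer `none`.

Answer: 2 4 2 3

Derivation:
t=0: input=4 -> V=16
t=1: input=2 -> V=22
t=2: input=0 -> V=19
t=3: input=3 -> V=0 FIRE
t=4: input=3 -> V=12
t=5: input=4 -> V=0 FIRE
t=6: input=0 -> V=0
t=7: input=3 -> V=12
t=8: input=2 -> V=18
t=9: input=5 -> V=0 FIRE
t=10: input=4 -> V=16
t=11: input=4 -> V=0 FIRE
t=12: input=2 -> V=8
t=13: input=0 -> V=7
t=14: input=5 -> V=0 FIRE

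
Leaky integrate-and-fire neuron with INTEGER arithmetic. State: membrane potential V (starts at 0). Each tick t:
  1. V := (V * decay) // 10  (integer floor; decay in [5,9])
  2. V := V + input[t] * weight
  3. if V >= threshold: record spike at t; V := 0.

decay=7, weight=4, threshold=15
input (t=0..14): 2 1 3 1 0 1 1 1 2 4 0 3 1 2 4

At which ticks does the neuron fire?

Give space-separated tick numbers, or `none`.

t=0: input=2 -> V=8
t=1: input=1 -> V=9
t=2: input=3 -> V=0 FIRE
t=3: input=1 -> V=4
t=4: input=0 -> V=2
t=5: input=1 -> V=5
t=6: input=1 -> V=7
t=7: input=1 -> V=8
t=8: input=2 -> V=13
t=9: input=4 -> V=0 FIRE
t=10: input=0 -> V=0
t=11: input=3 -> V=12
t=12: input=1 -> V=12
t=13: input=2 -> V=0 FIRE
t=14: input=4 -> V=0 FIRE

Answer: 2 9 13 14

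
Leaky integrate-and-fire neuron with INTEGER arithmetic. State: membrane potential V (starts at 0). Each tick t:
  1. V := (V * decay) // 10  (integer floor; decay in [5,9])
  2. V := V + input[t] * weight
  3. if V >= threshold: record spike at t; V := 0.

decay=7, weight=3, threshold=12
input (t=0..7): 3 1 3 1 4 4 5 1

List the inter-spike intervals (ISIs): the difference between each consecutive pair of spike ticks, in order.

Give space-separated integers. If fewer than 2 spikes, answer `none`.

Answer: 2 1 1

Derivation:
t=0: input=3 -> V=9
t=1: input=1 -> V=9
t=2: input=3 -> V=0 FIRE
t=3: input=1 -> V=3
t=4: input=4 -> V=0 FIRE
t=5: input=4 -> V=0 FIRE
t=6: input=5 -> V=0 FIRE
t=7: input=1 -> V=3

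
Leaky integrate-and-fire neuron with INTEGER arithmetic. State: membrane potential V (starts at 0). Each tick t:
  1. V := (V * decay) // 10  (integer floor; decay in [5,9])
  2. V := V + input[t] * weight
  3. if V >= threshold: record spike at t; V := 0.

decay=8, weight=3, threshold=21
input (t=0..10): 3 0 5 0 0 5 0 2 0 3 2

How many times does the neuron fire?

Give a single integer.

Answer: 1

Derivation:
t=0: input=3 -> V=9
t=1: input=0 -> V=7
t=2: input=5 -> V=20
t=3: input=0 -> V=16
t=4: input=0 -> V=12
t=5: input=5 -> V=0 FIRE
t=6: input=0 -> V=0
t=7: input=2 -> V=6
t=8: input=0 -> V=4
t=9: input=3 -> V=12
t=10: input=2 -> V=15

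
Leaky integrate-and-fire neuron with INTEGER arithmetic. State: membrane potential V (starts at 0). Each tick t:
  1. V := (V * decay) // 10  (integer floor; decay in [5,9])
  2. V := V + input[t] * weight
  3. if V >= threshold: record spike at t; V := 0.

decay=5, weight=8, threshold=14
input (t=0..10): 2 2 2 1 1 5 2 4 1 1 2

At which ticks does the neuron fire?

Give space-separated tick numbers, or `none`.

Answer: 0 1 2 5 6 7 10

Derivation:
t=0: input=2 -> V=0 FIRE
t=1: input=2 -> V=0 FIRE
t=2: input=2 -> V=0 FIRE
t=3: input=1 -> V=8
t=4: input=1 -> V=12
t=5: input=5 -> V=0 FIRE
t=6: input=2 -> V=0 FIRE
t=7: input=4 -> V=0 FIRE
t=8: input=1 -> V=8
t=9: input=1 -> V=12
t=10: input=2 -> V=0 FIRE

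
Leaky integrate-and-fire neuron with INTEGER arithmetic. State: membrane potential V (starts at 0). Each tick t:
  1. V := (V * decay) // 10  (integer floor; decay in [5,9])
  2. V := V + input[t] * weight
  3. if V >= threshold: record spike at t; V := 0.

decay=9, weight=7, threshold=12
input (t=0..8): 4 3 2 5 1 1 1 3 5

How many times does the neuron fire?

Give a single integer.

Answer: 7

Derivation:
t=0: input=4 -> V=0 FIRE
t=1: input=3 -> V=0 FIRE
t=2: input=2 -> V=0 FIRE
t=3: input=5 -> V=0 FIRE
t=4: input=1 -> V=7
t=5: input=1 -> V=0 FIRE
t=6: input=1 -> V=7
t=7: input=3 -> V=0 FIRE
t=8: input=5 -> V=0 FIRE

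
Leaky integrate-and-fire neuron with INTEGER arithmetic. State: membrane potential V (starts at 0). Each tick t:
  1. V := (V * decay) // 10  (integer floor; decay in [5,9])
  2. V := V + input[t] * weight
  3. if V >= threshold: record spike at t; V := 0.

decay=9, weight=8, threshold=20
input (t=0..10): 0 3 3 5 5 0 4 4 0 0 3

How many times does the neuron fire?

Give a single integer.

t=0: input=0 -> V=0
t=1: input=3 -> V=0 FIRE
t=2: input=3 -> V=0 FIRE
t=3: input=5 -> V=0 FIRE
t=4: input=5 -> V=0 FIRE
t=5: input=0 -> V=0
t=6: input=4 -> V=0 FIRE
t=7: input=4 -> V=0 FIRE
t=8: input=0 -> V=0
t=9: input=0 -> V=0
t=10: input=3 -> V=0 FIRE

Answer: 7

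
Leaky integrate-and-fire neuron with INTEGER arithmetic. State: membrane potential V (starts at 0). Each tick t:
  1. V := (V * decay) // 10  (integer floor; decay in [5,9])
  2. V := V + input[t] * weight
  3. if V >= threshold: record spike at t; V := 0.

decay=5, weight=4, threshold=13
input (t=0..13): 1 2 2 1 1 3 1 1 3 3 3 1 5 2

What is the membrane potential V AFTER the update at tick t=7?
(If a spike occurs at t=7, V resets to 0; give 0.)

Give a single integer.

Answer: 6

Derivation:
t=0: input=1 -> V=4
t=1: input=2 -> V=10
t=2: input=2 -> V=0 FIRE
t=3: input=1 -> V=4
t=4: input=1 -> V=6
t=5: input=3 -> V=0 FIRE
t=6: input=1 -> V=4
t=7: input=1 -> V=6
t=8: input=3 -> V=0 FIRE
t=9: input=3 -> V=12
t=10: input=3 -> V=0 FIRE
t=11: input=1 -> V=4
t=12: input=5 -> V=0 FIRE
t=13: input=2 -> V=8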